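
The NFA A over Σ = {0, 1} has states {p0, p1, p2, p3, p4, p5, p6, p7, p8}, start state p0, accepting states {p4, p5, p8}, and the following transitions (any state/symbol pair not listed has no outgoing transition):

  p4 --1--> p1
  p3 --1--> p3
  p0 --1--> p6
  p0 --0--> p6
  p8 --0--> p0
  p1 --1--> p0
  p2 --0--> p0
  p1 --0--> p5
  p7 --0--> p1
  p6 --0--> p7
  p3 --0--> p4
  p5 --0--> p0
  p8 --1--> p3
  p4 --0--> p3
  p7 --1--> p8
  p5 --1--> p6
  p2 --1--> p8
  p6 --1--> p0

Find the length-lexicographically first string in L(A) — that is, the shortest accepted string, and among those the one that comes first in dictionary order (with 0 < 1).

A breadth-first search from p0 reaches an accepting state first via the path p0 → p6 → p7 → p8 on input 001.
No string of length < 3 is accepted (BFS exhausts all shorter strings without reaching an accepting state), and 001 is the lexicographically least accepting string of length 3.

001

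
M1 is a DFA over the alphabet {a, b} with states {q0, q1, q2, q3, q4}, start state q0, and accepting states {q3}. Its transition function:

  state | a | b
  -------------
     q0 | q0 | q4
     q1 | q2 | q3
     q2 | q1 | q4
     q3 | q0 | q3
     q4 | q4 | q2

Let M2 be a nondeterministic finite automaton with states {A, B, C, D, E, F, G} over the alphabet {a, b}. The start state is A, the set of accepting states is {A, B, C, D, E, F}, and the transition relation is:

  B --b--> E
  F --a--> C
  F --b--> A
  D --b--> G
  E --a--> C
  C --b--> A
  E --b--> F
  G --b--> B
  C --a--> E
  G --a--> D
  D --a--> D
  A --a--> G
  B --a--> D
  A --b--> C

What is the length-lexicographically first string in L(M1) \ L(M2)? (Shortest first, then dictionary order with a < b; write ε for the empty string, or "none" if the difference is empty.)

aabbab

The string aabbab is accepted by M1 but not by M2.
No shorter string lies in the difference, and aabbab is the lexicographically first length-6 string in L(M1) \ L(M2).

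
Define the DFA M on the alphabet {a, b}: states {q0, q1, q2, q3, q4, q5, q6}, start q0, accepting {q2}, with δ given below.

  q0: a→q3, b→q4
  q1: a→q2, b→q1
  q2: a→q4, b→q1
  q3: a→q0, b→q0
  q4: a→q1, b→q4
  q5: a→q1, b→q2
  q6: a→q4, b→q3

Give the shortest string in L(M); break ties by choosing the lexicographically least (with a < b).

baa

A breadth-first search from q0 reaches an accepting state first via the path q0 → q4 → q1 → q2 on input baa.
No string of length < 3 is accepted (BFS exhausts all shorter strings without reaching an accepting state), and baa is the lexicographically least accepting string of length 3.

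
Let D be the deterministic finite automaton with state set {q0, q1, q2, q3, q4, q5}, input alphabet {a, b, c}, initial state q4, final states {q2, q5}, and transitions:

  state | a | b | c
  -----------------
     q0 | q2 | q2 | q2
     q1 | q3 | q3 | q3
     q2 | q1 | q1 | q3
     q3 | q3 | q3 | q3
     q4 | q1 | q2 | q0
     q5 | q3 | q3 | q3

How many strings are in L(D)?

4

The useful subgraph on states {q0, q2, q4} is acyclic, so L(D) is finite; the longest accepting path visits 3 useful states, giving maximum string length 2.
Counting accepting paths from q4 by length: 1 of length 1, 3 of length 2. Total 4.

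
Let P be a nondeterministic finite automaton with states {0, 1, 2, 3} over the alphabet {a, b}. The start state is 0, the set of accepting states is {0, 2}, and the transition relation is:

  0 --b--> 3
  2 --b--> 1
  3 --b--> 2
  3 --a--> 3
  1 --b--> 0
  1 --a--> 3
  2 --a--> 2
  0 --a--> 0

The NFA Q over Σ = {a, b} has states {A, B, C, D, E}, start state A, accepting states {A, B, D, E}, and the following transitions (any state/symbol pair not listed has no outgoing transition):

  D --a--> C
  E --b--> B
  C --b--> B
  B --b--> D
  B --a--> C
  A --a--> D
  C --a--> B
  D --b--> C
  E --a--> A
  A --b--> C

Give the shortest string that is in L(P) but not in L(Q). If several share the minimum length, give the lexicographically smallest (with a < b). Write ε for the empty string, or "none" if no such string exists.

The string aa is accepted by P but not by Q.
No shorter string lies in the difference, and aa is the lexicographically first length-2 string in L(P) \ L(Q).

aa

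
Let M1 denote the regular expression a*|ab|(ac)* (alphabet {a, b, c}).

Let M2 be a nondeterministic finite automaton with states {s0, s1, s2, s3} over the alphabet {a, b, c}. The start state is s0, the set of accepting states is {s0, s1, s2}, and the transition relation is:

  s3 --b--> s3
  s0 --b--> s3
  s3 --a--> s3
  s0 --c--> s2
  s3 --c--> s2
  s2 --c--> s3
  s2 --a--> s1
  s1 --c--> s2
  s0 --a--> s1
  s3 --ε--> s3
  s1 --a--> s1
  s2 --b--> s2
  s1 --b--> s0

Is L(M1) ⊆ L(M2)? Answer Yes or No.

Yes

Converting the expression M1 to a DFA (subset construction, then merging equivalent states) gives the minimal DFA with states {r0, r1, r2, r3, r4, r5, r6}, start state r0, accepting states {r0, r1, r3, r4, r5} and transitions r0: a→r1, b→r2, c→r2; r1: a→r3, b→r4, c→r5; r2: a→r2, b→r2, c→r2; r3: a→r3, b→r2, c→r2; r4: a→r2, b→r2, c→r2; r5: a→r6, b→r2, c→r2; r6: a→r2, b→r2, c→r5.
Exploring the product automaton M1 × M2 from the start pair (r0, s0), following both machines on each input symbol, reaches 10 state pairs: (r0, s0), (r1, s1), (r2, s3), (r2, s2), (r3, s1), (r4, s0), (r5, s2), (r2, s1), (r2, s0), (r6, s1).
M1 accepts in {r0, r1, r3, r4, r5} and M2 accepts in {s0, s1, s2}. The reachable pairs whose M1-component is accepting are (r0, s0), (r1, s1), (r3, s1), (r4, s0), (r5, s2); in each of them the M2-component is accepting too, so the product for L(M1) \ L(M2) (M1-component accepting, M2-component rejecting) has no reachable accepting pair and the difference is empty.
Hence every string in L(M1) is also in L(M2).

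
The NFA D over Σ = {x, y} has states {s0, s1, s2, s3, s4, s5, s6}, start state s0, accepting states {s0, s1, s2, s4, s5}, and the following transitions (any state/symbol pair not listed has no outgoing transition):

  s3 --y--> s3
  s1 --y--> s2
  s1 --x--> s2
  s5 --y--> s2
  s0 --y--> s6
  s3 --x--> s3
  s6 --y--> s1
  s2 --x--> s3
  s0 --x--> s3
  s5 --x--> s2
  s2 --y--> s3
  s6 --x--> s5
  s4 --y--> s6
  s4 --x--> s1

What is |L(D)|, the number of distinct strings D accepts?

7

The useful subgraph on states {s0, s1, s2, s5, s6} is acyclic, so L(D) is finite; the longest accepting path visits 4 useful states, giving maximum string length 3.
Counting accepting paths from s0 by length: 1 of length 0, 2 of length 2, 4 of length 3. Total 7.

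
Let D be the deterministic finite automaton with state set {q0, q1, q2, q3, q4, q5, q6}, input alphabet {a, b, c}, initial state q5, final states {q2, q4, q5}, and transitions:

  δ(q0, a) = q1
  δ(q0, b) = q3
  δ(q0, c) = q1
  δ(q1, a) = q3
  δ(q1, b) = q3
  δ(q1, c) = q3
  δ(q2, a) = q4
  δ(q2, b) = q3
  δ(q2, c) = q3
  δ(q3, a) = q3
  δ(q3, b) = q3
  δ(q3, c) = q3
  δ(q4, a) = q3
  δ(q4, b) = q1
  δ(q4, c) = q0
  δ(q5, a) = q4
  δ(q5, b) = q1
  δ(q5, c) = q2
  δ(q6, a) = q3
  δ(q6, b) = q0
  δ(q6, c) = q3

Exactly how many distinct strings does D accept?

4

The useful subgraph on states {q2, q4, q5} is acyclic, so L(D) is finite; the longest accepting path visits 3 useful states, giving maximum string length 2.
Counting accepting paths from q5 by length: 1 of length 0, 2 of length 1, 1 of length 2. Total 4.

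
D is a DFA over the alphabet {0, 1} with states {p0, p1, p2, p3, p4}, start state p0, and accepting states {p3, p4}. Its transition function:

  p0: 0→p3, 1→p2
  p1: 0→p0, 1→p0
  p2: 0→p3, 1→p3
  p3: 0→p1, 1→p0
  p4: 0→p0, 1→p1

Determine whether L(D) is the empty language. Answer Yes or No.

No

The string 0 is accepted: the run p0 → p3 ends in the accepting state p3.
Since at least one string is accepted, L(D) is not empty.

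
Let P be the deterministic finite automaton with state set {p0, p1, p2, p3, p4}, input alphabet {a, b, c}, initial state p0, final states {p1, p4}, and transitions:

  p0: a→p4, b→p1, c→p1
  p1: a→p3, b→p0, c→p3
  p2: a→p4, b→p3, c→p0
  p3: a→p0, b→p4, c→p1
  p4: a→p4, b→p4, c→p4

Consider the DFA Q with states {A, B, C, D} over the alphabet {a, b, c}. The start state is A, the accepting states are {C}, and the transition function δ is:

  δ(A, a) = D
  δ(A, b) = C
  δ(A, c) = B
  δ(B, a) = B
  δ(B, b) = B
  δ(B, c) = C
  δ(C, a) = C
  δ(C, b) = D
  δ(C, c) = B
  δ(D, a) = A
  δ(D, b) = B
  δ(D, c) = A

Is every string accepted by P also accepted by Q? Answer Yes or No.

No

The string a is in L(P) but not in L(Q).
So L(P) ⊄ L(Q).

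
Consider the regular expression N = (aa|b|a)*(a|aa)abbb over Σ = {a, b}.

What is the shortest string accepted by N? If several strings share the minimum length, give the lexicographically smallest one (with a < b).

aabbb

By inspection of the expression, no string of length less than 5 matches, and aabbb is the lexicographically first match of length 5.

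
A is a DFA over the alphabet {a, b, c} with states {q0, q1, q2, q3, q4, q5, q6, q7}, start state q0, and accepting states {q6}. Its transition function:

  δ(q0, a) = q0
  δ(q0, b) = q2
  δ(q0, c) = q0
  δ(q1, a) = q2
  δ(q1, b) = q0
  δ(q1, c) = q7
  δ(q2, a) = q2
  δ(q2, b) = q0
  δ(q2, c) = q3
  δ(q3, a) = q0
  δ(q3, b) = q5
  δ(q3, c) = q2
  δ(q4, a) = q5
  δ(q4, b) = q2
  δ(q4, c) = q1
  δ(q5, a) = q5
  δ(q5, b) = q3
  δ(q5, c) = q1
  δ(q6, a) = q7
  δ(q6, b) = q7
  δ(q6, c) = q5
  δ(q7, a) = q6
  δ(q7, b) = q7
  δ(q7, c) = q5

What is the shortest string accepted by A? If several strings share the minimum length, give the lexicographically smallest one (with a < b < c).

A breadth-first search from q0 reaches an accepting state first via the path q0 → q2 → q3 → q5 → q1 → q7 → q6 on input bcbcca.
No string of length < 6 is accepted (BFS exhausts all shorter strings without reaching an accepting state), and bcbcca is the lexicographically least accepting string of length 6.

bcbcca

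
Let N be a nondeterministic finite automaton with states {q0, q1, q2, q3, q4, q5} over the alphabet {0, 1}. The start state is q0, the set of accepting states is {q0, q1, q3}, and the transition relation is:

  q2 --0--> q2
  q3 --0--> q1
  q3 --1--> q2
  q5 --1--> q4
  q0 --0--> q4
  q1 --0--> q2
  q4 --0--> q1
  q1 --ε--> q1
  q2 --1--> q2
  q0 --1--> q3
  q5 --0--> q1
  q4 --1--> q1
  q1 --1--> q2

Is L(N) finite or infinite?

finite

The useful states (reachable from q0 and able to reach an accepting state) are {q0, q1, q3, q4}.
Restricted to these states the transition graph has no cycle, so every accepting path has bounded length and L is finite.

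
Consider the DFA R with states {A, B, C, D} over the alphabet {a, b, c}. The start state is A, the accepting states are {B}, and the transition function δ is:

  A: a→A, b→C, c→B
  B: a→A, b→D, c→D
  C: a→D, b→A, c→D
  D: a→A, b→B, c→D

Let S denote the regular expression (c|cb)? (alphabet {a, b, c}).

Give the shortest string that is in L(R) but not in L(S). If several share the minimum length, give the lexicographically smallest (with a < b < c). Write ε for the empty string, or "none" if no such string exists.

The string ac is accepted by R but not by S.
No shorter string lies in the difference, and ac is the lexicographically first length-2 string in L(R) \ L(S).

ac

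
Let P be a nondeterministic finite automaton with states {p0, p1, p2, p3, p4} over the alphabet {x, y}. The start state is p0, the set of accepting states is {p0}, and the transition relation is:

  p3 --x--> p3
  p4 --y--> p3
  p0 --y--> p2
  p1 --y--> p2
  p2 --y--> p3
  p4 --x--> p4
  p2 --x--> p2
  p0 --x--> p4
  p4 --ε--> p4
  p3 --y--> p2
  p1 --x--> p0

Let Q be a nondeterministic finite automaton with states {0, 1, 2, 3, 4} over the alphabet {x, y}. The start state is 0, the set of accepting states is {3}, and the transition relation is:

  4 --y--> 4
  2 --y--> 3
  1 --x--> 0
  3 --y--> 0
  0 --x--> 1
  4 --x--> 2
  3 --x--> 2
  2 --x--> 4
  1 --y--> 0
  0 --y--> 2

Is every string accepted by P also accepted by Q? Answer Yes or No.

The empty string ε is in L(P) but not in L(Q).
So L(P) ⊄ L(Q).

No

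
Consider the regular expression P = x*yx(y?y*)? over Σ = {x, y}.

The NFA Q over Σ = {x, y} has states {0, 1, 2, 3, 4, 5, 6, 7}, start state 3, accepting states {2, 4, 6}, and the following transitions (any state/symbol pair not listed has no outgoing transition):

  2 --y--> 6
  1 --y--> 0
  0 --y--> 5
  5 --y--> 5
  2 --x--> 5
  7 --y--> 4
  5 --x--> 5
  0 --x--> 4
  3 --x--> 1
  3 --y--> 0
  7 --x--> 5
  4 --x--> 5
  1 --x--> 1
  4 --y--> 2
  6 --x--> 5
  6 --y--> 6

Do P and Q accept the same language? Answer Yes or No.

Yes

Converting the expression P to a DFA (subset construction, then merging equivalent states) gives the minimal DFA with states {p0, p1, p2, p3}, start state p0, accepting states {p2} and transitions p0: x→p0, y→p1; p1: x→p2, y→p3; p2: x→p3, y→p2; p3: x→p3, y→p3.
Exploring the product automaton P × Q from the start pair (p0, 3), following both machines on each input symbol, reaches 7 state pairs: (p0, 3), (p0, 1), (p1, 0), (p2, 4), (p3, 5), (p2, 2), (p2, 6).
P accepts in {p2} and Q accepts in {2, 4, 6}. In every reachable pair the two components are either both accepting — (p2, 4), (p2, 2), (p2, 6) — or both non-accepting, so no string is accepted by exactly one of the machines: L(P) \ L(Q) and L(Q) \ L(P) are both empty.
Hence every string is accepted by P iff it is accepted by Q, and the two languages coincide.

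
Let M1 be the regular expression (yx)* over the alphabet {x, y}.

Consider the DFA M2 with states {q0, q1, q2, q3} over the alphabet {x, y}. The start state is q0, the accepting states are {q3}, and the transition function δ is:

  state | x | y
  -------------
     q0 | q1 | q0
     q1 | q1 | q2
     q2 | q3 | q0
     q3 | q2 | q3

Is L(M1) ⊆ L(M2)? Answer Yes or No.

The empty string ε is in L(M1) but not in L(M2).
So L(M1) ⊄ L(M2).

No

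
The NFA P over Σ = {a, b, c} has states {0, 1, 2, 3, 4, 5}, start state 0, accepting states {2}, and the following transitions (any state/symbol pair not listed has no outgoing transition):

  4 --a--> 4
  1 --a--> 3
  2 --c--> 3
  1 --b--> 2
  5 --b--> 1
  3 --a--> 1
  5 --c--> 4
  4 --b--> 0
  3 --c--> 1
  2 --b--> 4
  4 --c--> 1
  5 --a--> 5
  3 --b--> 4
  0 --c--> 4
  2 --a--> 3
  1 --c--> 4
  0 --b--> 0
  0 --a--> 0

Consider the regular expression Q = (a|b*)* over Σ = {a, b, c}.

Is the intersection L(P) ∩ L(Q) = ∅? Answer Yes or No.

Converting the expression Q to a DFA (subset construction, then merging equivalent states) gives the minimal DFA with states {q0, q1}, start state q0, accepting states {q0} and transitions q0: a→q0, b→q0, c→q1; q1: a→q1, b→q1, c→q1.
Exploring the product automaton P × Q from the start pair (0, q0), following both machines on each input symbol, reaches 6 state pairs: (0, q0), (4, q1), (0, q1), (1, q1), (3, q1), (2, q1).
P accepts in {2} and Q accepts in {q0}; no reachable pair has both components accepting, so no string drives both machines to acceptance simultaneously and L(P) ∩ L(Q) = ∅.
So no string is accepted by both, and the intersection is empty.

Yes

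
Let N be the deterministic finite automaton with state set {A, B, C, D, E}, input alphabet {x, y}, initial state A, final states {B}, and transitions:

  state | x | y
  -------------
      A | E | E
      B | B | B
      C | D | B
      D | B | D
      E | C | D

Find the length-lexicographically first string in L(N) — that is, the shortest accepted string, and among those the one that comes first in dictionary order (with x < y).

xxy

A breadth-first search from A reaches an accepting state first via the path A → E → C → B on input xxy.
No string of length < 3 is accepted (BFS exhausts all shorter strings without reaching an accepting state), and xxy is the lexicographically least accepting string of length 3.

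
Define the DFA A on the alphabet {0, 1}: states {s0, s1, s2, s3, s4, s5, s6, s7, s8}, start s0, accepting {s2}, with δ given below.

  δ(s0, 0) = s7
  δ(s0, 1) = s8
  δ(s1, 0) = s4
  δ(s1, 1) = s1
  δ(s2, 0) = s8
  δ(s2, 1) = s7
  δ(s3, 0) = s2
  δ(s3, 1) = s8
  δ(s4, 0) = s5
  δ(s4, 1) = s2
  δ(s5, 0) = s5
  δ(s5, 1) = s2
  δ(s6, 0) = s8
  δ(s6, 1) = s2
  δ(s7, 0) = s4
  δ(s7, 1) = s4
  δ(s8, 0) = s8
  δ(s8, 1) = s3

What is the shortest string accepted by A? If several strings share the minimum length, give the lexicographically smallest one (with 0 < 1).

001

A breadth-first search from s0 reaches an accepting state first via the path s0 → s7 → s4 → s2 on input 001.
No string of length < 3 is accepted (BFS exhausts all shorter strings without reaching an accepting state), and 001 is the lexicographically least accepting string of length 3.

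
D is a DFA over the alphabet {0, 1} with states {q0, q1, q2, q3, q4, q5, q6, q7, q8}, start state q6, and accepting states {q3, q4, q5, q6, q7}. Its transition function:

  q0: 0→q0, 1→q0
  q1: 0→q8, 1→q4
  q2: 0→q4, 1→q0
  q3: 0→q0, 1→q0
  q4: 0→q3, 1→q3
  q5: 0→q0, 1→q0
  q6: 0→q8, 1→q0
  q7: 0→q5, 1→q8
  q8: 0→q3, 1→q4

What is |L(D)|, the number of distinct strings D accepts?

The useful subgraph on states {q3, q4, q6, q8} is acyclic, so L(D) is finite; the longest accepting path visits 4 useful states, giving maximum string length 3.
Counting accepting paths from q6 by length: 1 of length 0, 2 of length 2, 2 of length 3. Total 5.

5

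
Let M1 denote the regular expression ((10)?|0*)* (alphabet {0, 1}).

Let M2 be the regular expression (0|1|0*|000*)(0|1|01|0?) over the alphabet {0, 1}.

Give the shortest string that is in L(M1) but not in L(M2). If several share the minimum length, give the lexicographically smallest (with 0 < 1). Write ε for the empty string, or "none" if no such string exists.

010

The string 010 is accepted by M1 but not by M2.
No shorter string lies in the difference, and 010 is the lexicographically first length-3 string in L(M1) \ L(M2).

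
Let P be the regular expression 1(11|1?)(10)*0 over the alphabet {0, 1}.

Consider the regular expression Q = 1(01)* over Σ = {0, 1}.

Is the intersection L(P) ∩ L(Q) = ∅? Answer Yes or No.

Converting the expression P to a DFA (subset construction, then merging equivalent states) gives the minimal DFA with states {p0, p1, p2, p3, p4, p5, p6, p7, p8}, start state p0, accepting states {p3, p5} and transitions p0: 0→p1, 1→p2; p1: 0→p1, 1→p1; p2: 0→p3, 1→p4; p3: 0→p1, 1→p1; p4: 0→p5, 1→p6; p5: 0→p3, 1→p7; p6: 0→p5, 1→p7; p7: 0→p8, 1→p1; p8: 0→p3, 1→p7.
Converting the expression Q to a DFA (subset construction, then merging equivalent states) gives the minimal DFA with states {q0, q1, q2}, start state q0, accepting states {q2} and transitions q0: 0→q1, 1→q2; q1: 0→q1, 1→q1; q2: 0→q0, 1→q1.
Exploring the product automaton P × Q from the start pair (p0, q0), following both machines on each input symbol, reaches 12 state pairs: (p0, q0), (p1, q1), (p2, q2), (p3, q0), (p4, q1), (p1, q2), (p5, q1), (p6, q1), (p1, q0), (p3, q1), (p7, q1), (p8, q1).
P accepts in {p3, p5} and Q accepts in {q2}; no reachable pair has both components accepting, so no string drives both machines to acceptance simultaneously and L(P) ∩ L(Q) = ∅.
So no string is accepted by both, and the intersection is empty.

Yes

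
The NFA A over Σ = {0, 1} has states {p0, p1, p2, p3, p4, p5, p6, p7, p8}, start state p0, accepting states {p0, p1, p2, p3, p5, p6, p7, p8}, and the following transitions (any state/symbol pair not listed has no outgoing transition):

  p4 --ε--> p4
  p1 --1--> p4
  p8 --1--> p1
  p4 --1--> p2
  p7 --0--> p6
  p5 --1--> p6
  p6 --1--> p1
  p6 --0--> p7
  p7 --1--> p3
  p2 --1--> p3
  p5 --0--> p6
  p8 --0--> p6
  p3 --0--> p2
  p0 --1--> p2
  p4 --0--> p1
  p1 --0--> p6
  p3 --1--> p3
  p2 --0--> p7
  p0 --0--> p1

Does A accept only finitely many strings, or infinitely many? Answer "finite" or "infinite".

State p1 is reachable from the start and can reach an accepting state, and it lies on the cycle p1 → p4 → p1.
Traversing that cycle any number of times yields accepted strings of unbounded length, so the language is infinite.

infinite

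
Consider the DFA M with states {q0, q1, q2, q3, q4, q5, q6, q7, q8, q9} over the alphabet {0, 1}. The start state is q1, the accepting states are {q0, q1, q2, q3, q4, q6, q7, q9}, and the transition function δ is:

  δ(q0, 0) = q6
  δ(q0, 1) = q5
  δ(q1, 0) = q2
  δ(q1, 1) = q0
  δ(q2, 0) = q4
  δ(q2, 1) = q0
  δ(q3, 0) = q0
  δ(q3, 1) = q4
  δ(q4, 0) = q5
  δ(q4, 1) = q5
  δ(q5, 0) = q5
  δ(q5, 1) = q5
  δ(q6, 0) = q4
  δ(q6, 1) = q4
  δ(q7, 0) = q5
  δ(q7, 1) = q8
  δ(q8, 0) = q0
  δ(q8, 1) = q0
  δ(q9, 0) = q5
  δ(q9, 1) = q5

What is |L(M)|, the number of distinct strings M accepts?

The useful subgraph on states {q0, q1, q2, q4, q6} is acyclic, so L(M) is finite; the longest accepting path visits 5 useful states, giving maximum string length 4.
Counting accepting paths from q1 by length: 1 of length 0, 2 of length 1, 3 of length 2, 3 of length 3, 2 of length 4. Total 11.

11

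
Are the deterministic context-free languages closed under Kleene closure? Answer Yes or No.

L = {c aⁿbⁿ : n≥0} ∪ {cc aⁿb²ⁿ : n≥0} is a DCFL (the number of leading c's fixes which ratio the DPDA checks), but L* is not. Every word of L starts with c, so in a factorisation of the string cc aⁱbʲ (i≥1) into words of L each factor begins at one of the two c's: either the whole string is a single word of L (forcing j = 2i), or it splits as c · (c aⁱbʲ) with c ∈ L (take n = 0) and c aⁱbʲ ∈ L (forcing j = i). Thus L* ∩ cca⁺b* = {cc aⁿbⁿ : n≥1} ∪ {cc aⁿb²ⁿ : n≥1}. A DPDA for L* would give one for this intersection with a regular set, and, started from its configuration after reading cc, one for {aⁿbⁿ : n≥1} ∪ {aⁿb²ⁿ : n≥1}, which no deterministic PDA accepts (a DPDA for it would have a single run on aⁿb²ⁿ, accepting after the prefix aⁿbⁿ and accepting again after n more b's; an ordinary PDA that simulates it on a's and b's and, at any moment when it is accepting, may switch to reading only a fresh letter d while feeding each d to the simulation as a b, would accept aⁱbʲdᵏ (k≥1) exactly when both aⁱbʲ and aⁱbʲ⁺ᵏ are in the language, i.e. its language intersected with the regular set a*b*d⁺ would be exactly {aⁿbⁿdⁿ : n≥1} — impossible, since context-free languages are closed under intersection with regular sets and {aⁿbⁿdⁿ} is not context-free). So L* is not a DCFL.

No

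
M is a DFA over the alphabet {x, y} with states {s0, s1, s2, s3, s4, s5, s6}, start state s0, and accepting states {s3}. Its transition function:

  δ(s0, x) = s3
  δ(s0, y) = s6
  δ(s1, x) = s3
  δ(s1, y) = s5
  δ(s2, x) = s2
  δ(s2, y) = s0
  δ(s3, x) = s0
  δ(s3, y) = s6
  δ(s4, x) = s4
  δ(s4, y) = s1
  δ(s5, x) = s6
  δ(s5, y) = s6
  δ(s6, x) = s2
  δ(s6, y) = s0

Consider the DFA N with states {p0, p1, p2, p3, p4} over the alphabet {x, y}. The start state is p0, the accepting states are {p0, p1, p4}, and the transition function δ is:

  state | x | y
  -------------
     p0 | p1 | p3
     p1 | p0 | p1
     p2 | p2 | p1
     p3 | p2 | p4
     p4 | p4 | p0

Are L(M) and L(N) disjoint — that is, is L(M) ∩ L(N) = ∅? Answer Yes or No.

The string x is accepted by both M and N.
Hence L(M) ∩ L(N) ≠ ∅.

No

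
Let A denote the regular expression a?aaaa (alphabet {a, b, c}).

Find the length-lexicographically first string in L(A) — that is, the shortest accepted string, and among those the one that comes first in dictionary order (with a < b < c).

By inspection of the expression, no string of length less than 4 matches, and aaaa is the lexicographically first match of length 4.

aaaa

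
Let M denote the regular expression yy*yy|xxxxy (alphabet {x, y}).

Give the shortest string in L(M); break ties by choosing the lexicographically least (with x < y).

By inspection of the expression, no string of length less than 3 matches, and yyy is the lexicographically first match of length 3.

yyy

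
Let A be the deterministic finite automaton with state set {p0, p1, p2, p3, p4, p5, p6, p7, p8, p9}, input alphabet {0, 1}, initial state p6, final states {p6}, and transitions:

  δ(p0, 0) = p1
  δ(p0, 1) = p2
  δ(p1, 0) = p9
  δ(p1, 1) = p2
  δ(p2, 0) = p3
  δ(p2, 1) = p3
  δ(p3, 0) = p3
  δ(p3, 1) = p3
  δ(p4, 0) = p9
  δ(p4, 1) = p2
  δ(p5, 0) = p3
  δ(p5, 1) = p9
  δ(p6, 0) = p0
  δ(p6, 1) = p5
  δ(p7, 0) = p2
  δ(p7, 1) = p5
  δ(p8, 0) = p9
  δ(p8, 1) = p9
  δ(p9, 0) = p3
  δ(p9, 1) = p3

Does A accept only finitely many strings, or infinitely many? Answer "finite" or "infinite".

finite

The useful states (reachable from p6 and able to reach an accepting state) are {p6}.
Restricted to these states the transition graph has no cycle, so every accepting path has bounded length and L is finite.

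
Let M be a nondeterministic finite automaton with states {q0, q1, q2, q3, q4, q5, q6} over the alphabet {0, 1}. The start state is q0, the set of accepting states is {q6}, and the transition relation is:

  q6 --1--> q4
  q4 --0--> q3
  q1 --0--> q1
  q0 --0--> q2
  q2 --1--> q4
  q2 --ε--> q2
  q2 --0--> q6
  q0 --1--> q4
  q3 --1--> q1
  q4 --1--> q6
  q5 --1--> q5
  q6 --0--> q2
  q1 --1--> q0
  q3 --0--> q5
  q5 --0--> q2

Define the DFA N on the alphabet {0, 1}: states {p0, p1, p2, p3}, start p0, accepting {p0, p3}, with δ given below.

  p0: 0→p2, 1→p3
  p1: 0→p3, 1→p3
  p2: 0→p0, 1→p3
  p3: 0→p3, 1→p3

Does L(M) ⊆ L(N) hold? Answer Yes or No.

Yes

Exploring the product automaton M × N from the start pair (q0, p0), following both machines on each input symbol, reaches 10 state pairs: (q0, p0), (q2, p2), (q4, p3), (q6, p0), (q3, p3), (q6, p3), (q5, p3), (q1, p3), (q2, p3), (q0, p3).
M accepts in {q6} and N accepts in {p0, p3}. The reachable pairs whose M-component is accepting are (q6, p0), (q6, p3); in each of them the N-component is accepting too, so the product for L(M) \ L(N) (M-component accepting, N-component rejecting) has no reachable accepting pair and the difference is empty.
Hence every string in L(M) is also in L(N).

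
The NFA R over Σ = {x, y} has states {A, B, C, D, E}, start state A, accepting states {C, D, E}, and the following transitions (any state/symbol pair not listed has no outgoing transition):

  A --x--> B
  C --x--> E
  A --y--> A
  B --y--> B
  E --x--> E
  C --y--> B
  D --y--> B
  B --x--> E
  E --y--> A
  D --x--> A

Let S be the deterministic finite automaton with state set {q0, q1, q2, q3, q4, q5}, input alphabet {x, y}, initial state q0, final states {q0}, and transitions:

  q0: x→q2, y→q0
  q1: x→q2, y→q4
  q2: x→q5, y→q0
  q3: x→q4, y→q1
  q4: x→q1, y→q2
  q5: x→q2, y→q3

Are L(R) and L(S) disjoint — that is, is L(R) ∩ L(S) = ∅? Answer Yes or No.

Yes

Exploring the product automaton R × S from the start pair (A, q0), following both machines on each input symbol, reaches 15 state pairs: (A, q0), (B, q2), (E, q5), (B, q0), (E, q2), (A, q3), (B, q4), (A, q1), (E, q1), (A, q4), (B, q1), (A, q2), (B, q5), (B, q3), (E, q4).
R accepts in {C, D, E} and S accepts in {q0}; no reachable pair has both components accepting, so no string drives both machines to acceptance simultaneously and L(R) ∩ L(S) = ∅.
So no string is accepted by both, and the intersection is empty.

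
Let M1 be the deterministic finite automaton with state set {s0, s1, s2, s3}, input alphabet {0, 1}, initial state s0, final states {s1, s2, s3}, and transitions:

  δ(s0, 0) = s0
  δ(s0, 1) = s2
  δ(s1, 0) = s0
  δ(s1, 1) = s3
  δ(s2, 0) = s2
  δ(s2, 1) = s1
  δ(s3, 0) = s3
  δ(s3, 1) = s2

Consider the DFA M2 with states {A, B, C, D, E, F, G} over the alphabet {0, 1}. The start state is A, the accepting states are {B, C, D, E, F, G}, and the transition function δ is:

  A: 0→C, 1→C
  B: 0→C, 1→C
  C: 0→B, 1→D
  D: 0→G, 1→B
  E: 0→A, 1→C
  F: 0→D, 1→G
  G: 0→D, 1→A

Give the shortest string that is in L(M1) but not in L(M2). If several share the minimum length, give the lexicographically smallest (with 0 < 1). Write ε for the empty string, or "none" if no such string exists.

0101

The string 0101 is accepted by M1 but not by M2.
No shorter string lies in the difference, and 0101 is the lexicographically first length-4 string in L(M1) \ L(M2).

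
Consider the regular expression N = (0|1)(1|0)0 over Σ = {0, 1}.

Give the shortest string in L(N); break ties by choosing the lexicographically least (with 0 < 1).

000

By inspection of the expression, no string of length less than 3 matches, and 000 is the lexicographically first match of length 3.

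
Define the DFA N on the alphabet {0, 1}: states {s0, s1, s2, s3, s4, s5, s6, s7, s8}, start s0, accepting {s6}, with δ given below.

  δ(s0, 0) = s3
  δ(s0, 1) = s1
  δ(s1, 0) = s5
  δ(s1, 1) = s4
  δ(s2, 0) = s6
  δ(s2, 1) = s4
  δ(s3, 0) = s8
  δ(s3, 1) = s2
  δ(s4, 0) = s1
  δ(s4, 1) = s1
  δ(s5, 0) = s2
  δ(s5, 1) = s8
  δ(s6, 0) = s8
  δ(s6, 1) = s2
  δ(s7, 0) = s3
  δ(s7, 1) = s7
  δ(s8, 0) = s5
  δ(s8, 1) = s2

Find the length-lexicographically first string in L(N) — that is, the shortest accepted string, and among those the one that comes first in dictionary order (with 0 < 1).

010

A breadth-first search from s0 reaches an accepting state first via the path s0 → s3 → s2 → s6 on input 010.
No string of length < 3 is accepted (BFS exhausts all shorter strings without reaching an accepting state), and 010 is the lexicographically least accepting string of length 3.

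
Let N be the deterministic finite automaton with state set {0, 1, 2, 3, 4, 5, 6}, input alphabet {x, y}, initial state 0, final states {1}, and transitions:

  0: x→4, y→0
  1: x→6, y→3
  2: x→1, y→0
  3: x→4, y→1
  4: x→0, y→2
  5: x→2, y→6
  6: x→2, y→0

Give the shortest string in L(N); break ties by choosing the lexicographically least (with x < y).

A breadth-first search from 0 reaches an accepting state first via the path 0 → 4 → 2 → 1 on input xyx.
No string of length < 3 is accepted (BFS exhausts all shorter strings without reaching an accepting state), and xyx is the lexicographically least accepting string of length 3.

xyx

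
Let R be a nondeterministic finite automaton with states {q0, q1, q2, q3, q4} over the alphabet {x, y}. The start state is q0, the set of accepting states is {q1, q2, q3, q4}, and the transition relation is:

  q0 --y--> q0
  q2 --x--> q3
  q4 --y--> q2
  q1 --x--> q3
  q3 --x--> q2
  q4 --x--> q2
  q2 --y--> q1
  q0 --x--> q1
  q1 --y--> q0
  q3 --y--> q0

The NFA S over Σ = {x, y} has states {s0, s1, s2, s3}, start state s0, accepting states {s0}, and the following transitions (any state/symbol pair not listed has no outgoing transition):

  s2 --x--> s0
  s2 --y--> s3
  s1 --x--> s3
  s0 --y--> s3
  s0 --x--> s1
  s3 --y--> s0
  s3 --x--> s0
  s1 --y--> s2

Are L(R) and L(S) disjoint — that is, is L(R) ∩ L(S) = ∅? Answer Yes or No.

The string yx is accepted by both R and S.
Hence L(R) ∩ L(S) ≠ ∅.

No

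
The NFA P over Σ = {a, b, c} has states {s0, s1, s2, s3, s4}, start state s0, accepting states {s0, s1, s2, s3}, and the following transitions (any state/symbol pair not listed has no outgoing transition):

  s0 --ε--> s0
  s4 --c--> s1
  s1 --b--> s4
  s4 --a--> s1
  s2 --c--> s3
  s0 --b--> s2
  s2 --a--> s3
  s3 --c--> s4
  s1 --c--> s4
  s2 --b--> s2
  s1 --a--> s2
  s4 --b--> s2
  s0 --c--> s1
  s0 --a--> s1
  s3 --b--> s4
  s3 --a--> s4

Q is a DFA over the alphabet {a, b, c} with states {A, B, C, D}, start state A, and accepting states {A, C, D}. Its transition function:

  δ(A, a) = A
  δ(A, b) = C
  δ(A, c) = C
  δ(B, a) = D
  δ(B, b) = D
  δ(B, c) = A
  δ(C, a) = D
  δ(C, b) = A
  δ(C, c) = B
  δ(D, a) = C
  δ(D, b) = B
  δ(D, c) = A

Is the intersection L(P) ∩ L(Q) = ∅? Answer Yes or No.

No

The empty string ε is accepted by both P and Q.
Hence L(P) ∩ L(Q) ≠ ∅.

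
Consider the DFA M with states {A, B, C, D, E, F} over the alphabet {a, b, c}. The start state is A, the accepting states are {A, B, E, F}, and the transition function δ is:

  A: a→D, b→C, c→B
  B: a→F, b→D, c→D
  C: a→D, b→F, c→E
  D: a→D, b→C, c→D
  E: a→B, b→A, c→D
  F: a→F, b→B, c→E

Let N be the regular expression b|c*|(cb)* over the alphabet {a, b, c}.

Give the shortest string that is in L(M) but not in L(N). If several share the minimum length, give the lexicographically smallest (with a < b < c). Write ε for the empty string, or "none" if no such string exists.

bb

The string bb is accepted by M but not by N.
No shorter string lies in the difference, and bb is the lexicographically first length-2 string in L(M) \ L(N).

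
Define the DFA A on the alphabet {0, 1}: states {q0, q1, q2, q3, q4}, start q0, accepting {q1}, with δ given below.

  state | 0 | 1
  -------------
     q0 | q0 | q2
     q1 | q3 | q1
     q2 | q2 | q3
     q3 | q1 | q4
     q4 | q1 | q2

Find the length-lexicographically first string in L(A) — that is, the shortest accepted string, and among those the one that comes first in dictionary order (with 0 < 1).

A breadth-first search from q0 reaches an accepting state first via the path q0 → q2 → q3 → q1 on input 110.
No string of length < 3 is accepted (BFS exhausts all shorter strings without reaching an accepting state), and 110 is the lexicographically least accepting string of length 3.

110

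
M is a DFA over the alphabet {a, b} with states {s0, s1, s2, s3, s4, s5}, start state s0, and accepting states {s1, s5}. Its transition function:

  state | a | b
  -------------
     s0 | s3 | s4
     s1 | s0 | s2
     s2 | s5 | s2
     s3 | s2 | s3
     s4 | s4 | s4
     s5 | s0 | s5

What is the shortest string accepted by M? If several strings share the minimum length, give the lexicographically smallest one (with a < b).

A breadth-first search from s0 reaches an accepting state first via the path s0 → s3 → s2 → s5 on input aaa.
No string of length < 3 is accepted (BFS exhausts all shorter strings without reaching an accepting state), and aaa is the lexicographically least accepting string of length 3.

aaa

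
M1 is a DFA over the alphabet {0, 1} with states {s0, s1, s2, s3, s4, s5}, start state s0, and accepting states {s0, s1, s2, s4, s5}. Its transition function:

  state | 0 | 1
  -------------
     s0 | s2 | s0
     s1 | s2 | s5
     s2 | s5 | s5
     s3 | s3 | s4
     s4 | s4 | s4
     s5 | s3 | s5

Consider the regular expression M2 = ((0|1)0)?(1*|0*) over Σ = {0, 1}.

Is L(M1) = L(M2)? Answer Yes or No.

No

The string 01 is accepted by M1 but rejected by M2.
So L(M1) ≠ L(M2).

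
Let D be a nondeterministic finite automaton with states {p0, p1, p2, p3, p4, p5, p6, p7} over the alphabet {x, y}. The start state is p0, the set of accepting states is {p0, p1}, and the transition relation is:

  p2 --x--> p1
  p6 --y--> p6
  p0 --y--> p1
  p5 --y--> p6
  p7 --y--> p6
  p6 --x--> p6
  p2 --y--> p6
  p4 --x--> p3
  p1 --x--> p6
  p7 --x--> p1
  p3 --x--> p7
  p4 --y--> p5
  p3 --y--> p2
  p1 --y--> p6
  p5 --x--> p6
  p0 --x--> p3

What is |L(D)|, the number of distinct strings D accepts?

4

The useful subgraph on states {p0, p1, p2, p3, p7} is acyclic, so L(D) is finite; the longest accepting path visits 4 useful states, giving maximum string length 3.
Counting accepting paths from p0 by length: 1 of length 0, 1 of length 1, 2 of length 3. Total 4.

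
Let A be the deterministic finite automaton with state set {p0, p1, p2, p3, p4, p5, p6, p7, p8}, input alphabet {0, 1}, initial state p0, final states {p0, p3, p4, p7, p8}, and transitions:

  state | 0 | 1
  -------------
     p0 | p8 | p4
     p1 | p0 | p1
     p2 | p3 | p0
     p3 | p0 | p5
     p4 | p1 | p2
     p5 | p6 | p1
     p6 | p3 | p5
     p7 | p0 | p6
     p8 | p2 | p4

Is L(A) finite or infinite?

infinite

State p0 is reachable from the start and can reach an accepting state, and it lies on the cycle p0 → p8 → p2 → p0.
Traversing that cycle any number of times yields accepted strings of unbounded length, so the language is infinite.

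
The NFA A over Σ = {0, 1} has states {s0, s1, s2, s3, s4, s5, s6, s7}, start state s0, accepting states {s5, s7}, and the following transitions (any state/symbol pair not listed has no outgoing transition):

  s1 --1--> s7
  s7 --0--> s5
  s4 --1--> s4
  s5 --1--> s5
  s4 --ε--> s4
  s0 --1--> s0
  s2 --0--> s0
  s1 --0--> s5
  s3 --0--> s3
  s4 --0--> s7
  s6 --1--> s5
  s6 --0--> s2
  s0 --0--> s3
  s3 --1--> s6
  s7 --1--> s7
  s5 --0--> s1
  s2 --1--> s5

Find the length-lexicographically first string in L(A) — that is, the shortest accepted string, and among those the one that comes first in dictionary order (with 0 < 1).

011

A breadth-first search from s0 reaches an accepting state first via the path s0 → s3 → s6 → s5 on input 011.
No string of length < 3 is accepted (BFS exhausts all shorter strings without reaching an accepting state), and 011 is the lexicographically least accepting string of length 3.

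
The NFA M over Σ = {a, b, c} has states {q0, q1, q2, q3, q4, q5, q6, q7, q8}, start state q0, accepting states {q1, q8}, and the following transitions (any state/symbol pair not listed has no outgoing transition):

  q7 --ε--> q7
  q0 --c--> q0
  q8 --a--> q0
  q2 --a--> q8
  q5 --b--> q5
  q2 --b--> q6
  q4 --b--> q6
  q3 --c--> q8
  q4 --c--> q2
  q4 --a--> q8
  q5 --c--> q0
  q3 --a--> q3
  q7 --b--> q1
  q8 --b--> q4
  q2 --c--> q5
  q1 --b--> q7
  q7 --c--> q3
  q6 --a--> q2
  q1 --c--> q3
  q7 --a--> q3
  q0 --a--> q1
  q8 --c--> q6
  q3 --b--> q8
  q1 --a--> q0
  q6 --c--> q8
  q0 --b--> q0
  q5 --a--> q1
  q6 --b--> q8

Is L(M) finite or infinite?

infinite

State q0 is reachable from the start and can reach an accepting state, and it lies on the cycle q0 → q0.
Traversing that cycle any number of times yields accepted strings of unbounded length, so the language is infinite.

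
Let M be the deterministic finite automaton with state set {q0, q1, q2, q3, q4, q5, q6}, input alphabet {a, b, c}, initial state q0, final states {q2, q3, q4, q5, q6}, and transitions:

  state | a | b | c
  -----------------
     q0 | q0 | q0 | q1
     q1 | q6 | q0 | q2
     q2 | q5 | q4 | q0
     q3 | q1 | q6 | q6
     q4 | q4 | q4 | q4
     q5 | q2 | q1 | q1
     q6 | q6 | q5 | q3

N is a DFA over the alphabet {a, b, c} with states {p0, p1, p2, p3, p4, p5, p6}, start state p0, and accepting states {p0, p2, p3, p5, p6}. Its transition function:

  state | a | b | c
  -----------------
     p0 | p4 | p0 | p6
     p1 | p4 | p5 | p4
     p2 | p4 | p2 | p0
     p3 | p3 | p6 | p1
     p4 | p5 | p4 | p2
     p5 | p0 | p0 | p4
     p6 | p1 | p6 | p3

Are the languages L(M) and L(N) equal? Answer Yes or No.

No

The string ca is accepted by M but rejected by N.
So L(M) ≠ L(N).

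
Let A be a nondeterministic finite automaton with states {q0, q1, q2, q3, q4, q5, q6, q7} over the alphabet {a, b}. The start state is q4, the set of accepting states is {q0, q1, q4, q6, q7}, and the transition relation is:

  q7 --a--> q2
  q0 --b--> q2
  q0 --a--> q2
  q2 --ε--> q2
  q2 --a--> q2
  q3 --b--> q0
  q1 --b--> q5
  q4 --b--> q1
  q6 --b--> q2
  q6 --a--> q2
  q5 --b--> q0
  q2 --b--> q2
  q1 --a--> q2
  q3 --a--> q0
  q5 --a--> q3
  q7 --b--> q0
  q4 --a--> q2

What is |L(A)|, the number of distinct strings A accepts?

The useful subgraph on states {q0, q1, q3, q4, q5} is acyclic, so L(A) is finite; the longest accepting path visits 5 useful states, giving maximum string length 4.
Counting accepting paths from q4 by length: 1 of length 0, 1 of length 1, 1 of length 3, 2 of length 4. Total 5.

5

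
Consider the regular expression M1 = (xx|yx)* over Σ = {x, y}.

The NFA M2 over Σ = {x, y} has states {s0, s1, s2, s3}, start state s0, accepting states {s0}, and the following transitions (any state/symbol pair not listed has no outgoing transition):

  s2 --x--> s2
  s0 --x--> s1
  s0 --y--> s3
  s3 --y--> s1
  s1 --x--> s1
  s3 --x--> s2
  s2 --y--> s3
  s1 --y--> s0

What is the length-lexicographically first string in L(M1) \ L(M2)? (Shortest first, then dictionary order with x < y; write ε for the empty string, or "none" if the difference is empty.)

The string xx is accepted by M1 but not by M2.
No shorter string lies in the difference, and xx is the lexicographically first length-2 string in L(M1) \ L(M2).

xx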